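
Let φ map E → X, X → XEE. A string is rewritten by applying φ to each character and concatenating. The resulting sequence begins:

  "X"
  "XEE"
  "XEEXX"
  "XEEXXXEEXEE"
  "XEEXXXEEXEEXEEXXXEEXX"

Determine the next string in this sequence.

XEEXXXEEXEEXEEXXXEEXXXEEXXXEEXEEXEEXXXEEXEE

Replace each of the 21 characters of XEEXXXEEXEEXEEXXXEEXX in place — XEE X X XEE XEE XEE X X XEE X X XEE X X XEE XEE XEE X X XEE XEE — and concatenate.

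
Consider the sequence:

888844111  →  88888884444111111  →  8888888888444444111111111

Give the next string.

888888888888844444444111111111111

Term n consists of 3n+1 8's, followed by 2n 4's, followed by 3n 1's (n = 1, 2, …).
Setting n = 4 gives 13, 8, 12 characters in each block.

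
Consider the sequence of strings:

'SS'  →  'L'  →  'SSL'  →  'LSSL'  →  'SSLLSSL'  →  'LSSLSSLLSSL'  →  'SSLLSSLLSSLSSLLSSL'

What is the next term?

LSSLSSLLSSLSSLLSSLLSSLSSLLSSL

Each term (from the third on) is the two preceding terms concatenated in order: term 3 = SS·L = SSL.
The next term joins LSSLSSLLSSL and SSLLSSLLSSLSSLLSSL.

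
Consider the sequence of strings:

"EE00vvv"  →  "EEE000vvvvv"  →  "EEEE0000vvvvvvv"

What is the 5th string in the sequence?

EEEEEE000000vvvvvvvvvvv

The n-th term is n+1 E's then n+1 0's then 2n+1 v's (n = 1, 2, …).
At n = 5 the blocks have lengths 6, 6, 11.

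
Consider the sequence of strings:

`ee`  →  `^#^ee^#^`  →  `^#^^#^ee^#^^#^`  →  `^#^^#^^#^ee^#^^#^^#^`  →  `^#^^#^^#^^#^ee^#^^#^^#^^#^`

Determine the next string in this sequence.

Each term wraps the previous one in ^#^ on the left and ^#^ on the right.
One more step from ^#^^#^^#^^#^ee^#^^#^^#^^#^ gives the answer.

^#^^#^^#^^#^^#^ee^#^^#^^#^^#^^#^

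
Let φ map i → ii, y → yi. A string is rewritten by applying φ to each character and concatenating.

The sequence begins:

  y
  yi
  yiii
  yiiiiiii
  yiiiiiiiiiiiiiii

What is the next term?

Rewriting the 16 symbols of yiiiiiiiiiiiiiii one by one yields yi ii ii ii ii ii ii ii ii ii ii ii ii ii ii ii; concatenated:

yiiiiiiiiiiiiiiiiiiiiiiiiiiiiiii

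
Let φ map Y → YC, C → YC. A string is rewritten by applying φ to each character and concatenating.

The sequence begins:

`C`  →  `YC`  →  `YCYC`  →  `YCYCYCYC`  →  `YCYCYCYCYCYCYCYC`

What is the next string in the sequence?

Rewriting the 16 symbols of YCYCYCYCYCYCYCYC one by one yields YC YC YC YC YC YC YC YC YC YC YC YC YC YC YC YC; concatenated:

YCYCYCYCYCYCYCYCYCYCYCYCYCYCYCYC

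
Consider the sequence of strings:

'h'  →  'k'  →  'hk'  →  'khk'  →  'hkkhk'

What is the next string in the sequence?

khkhkkhk

From term 3 onward, concatenate the second-to-last term with the last: h·k = hk, k·hk = khk, …
The next term joins khk and hkkhk.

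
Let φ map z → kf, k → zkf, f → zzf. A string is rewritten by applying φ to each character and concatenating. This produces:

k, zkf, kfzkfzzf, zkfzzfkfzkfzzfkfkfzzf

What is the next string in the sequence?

kfzkfzzfkfkfzzfzkfzzfkfzkfzzfkfkfzzfzkfzzfzkfzzfkfkfzzf

Applying the rule to each of the 21 symbols of zkfzzfkfzkfzzfkfkfzzf gives the pieces kf zkf zzf kf kf zzf zkf zzf kf zkf zzf kf kf zzf zkf zzf zkf zzf kf kf zzf, which concatenate to the answer.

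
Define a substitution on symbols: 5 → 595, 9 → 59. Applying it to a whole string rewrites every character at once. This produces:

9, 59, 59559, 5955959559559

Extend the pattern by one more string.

5955959559559595595955955959559559

Applying the rule to each of the 13 symbols of 5955959559559 gives the pieces 595 59 595 595 59 595 59 595 595 59 595 595 59, which concatenate to the answer.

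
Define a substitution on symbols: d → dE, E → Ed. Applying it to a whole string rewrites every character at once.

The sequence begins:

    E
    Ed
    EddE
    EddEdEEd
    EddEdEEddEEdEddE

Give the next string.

Replace each of the 16 characters of EddEdEEddEEdEddE in place — Ed dE dE Ed dE Ed Ed dE dE Ed Ed dE Ed dE dE Ed — and concatenate.

EddEdEEddEEdEddEdEEdEddEEddEdEEd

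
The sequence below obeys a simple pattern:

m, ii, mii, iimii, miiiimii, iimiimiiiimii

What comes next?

miiiimiiiimiimiiiimii

Each term (from the third on) is the two preceding terms concatenated in order: term 3 = m·ii = mii.
The next term joins miiiimii and iimiimiiiimii.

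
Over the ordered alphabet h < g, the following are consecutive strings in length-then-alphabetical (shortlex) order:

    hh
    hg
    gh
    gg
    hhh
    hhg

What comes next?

Treat hhg as a base-2 numeral over the given alphabet and add one, carrying through any trailing g's.

hgh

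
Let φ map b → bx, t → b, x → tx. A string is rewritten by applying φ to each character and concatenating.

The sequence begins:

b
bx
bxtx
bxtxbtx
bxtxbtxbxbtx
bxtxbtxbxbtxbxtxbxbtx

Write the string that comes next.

bxtxbtxbxbtxbxtxbxbtxbxtxbtxbxtxbxbtx

Applying the rule to each of the 21 symbols of bxtxbtxbxbtxbxtxbxbtx gives the pieces bx tx b tx bx b tx bx tx bx b tx bx tx b tx bx tx bx b tx, which concatenate to the answer.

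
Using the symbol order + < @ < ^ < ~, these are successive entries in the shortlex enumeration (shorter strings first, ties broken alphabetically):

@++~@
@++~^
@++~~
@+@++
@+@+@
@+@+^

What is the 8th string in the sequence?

@+@@+

Advancing 2 positions from @+@+^ through @+@+^ → @+@+~ reaches term 8.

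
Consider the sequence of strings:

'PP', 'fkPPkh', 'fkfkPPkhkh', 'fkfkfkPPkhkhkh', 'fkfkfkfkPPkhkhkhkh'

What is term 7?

fkfkfkfkfkfkPPkhkhkhkhkhkh

Each term wraps the previous one in fk on the left and kh on the right.
From fkfkfkfkPPkhkhkhkh, 2 further steps: fkfkfkfkPPkhkhkhkh → fkfkfkfkfkPPkhkhkhkhkh → (answer).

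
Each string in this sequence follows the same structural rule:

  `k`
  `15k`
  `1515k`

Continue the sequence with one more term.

151515k

Each term is the previous one with 15 prepended.
One more step from 1515k gives the answer.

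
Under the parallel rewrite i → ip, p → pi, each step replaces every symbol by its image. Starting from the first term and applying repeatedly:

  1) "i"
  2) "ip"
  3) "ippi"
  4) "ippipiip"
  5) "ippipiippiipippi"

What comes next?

φ(ippipiippiipippi) expands symbol-by-symbol to ip pi pi ip pi ip ip pi pi ip ip pi ip pi pi ip; joining the 16 pieces gives the next term.

ippipiippiipippipiipippiippipiip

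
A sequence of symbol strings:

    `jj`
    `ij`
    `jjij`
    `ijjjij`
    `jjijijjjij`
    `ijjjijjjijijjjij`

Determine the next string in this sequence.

From term 3 onward, concatenate the second-to-last term with the last: jj·ij = jjij, ij·jjij = ijjjij, …
Continuing: jjijijjjij · ijjjijjjijijjjij gives term 7.

jjijijjjijijjjijjjijijjjij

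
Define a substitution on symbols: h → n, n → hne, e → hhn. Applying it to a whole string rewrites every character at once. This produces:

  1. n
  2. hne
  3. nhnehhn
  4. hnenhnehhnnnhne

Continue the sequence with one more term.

Rewriting the 15 symbols of hnenhnehhnnnhne one by one yields n hne hhn hne n hne hhn n n hne hne hne n hne hhn; concatenated:

nhnehhnhnenhnehhnnnhnehnehnenhnehhn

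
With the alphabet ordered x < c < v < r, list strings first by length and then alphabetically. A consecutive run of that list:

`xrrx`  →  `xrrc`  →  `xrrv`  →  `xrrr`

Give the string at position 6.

Stepping forward 2 times from xrrr: xrrr → cxxx, then the target.

cxxc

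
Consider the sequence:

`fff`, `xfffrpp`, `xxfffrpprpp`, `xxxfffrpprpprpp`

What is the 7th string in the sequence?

Each term wraps the previous one in x on the left and rpp on the right.
From xxxfffrpprpprpp, 3 further steps: xxxfffrpprpprpp → xxxxfffrpprpprpprpp → xxxxxfffrpprpprpprpprpp → (answer).

xxxxxxfffrpprpprpprpprpprpp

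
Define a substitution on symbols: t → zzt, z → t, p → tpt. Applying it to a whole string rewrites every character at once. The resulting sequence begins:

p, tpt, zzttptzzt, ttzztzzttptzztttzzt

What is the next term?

zztzztttzztttzztzzttptzztttzztzztzztttzzt

Applying the rule to each of the 19 symbols of ttzztzzttptzztttzzt gives the pieces zzt zzt t t zzt t t zzt zzt tpt zzt t t zzt zzt zzt t t zzt, which concatenate to the answer.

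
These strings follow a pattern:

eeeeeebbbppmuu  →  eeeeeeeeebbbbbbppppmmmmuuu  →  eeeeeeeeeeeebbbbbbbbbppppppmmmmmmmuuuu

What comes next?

Reading off run lengths: e runs 6, 9, 12; b runs 3, 6, 9; p runs 2, 4, 6; m runs 1, 4, 7; u runs 2, 3, 4 — each is linear in n (n = 1, 2, …).
At n = 4 the blocks have lengths 15, 12, 8, 10, 5.

eeeeeeeeeeeeeeebbbbbbbbbbbbppppppppmmmmmmmmmmuuuuu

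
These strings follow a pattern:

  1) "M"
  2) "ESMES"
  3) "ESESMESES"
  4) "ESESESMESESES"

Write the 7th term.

Each term wraps the previous one in ES on the left and ES on the right.
From ESESESMESESES, 3 further steps: ESESESMESESES → ESESESESMESESESES → ESESESESESMESESESESES → (answer).

ESESESESESESMESESESESESES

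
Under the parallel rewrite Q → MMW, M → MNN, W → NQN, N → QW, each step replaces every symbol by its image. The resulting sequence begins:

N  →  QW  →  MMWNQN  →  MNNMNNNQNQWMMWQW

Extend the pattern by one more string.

φ(MNNMNNNQNQWMMWQW) expands symbol-by-symbol to MNN QW QW MNN QW QW QW MMW QW MMW NQN MNN MNN NQN MMW NQN; joining the 16 pieces gives the next term.

MNNQWQWMNNQWQWQWMMWQWMMWNQNMNNMNNNQNMMWNQN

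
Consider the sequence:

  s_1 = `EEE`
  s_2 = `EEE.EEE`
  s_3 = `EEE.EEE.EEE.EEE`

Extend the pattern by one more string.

EEE.EEE.EEE.EEE.EEE.EEE.EEE.EEE

s(k+1) = s(k)·.·s(k) — each term doubles the last with '.' between the halves.
So the next term is two copies of EEE.EEE.EEE.EEE with '.' between the halves.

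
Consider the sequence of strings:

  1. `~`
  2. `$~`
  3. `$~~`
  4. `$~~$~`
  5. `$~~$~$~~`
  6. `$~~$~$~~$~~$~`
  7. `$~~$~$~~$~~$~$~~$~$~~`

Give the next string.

Each term (from the third on) is the previous term followed by the one before it: term 3 = $~·~ = $~~.
Continuing: $~~$~$~~$~~$~$~~$~$~~ · $~~$~$~~$~~$~ gives term 8.

$~~$~$~~$~~$~$~~$~$~~$~~$~$~~$~~$~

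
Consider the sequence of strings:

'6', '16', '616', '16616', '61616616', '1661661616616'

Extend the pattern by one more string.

616166161661661616616

This is a Fibonacci-style word recurrence s(k) = s(k−2)·s(k−1): e.g. 6·16 = 616.
The next term joins 61616616 and 1661661616616.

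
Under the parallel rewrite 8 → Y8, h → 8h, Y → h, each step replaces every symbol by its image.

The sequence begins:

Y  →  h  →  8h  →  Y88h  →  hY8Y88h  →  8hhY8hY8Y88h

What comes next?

Apply φ to 8hhY8hY8Y88h symbol by symbol: 8→Y8, h→8h, h→8h, Y→h, 8→Y8, h→8h, Y→h, 8→Y8, Y→h, 8→Y8, 8→Y8, h→8h; joined: Y8 8h 8h h Y8 8h h Y8 h Y8 Y8 8h.

Y88h8hhY88hhY8hY8Y88h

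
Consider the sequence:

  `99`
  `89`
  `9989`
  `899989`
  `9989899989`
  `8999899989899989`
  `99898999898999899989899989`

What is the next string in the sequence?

From term 3 onward, concatenate the second-to-last term with the last: 99·89 = 9989, 89·9989 = 899989, …
So term 8 is 8999899989899989·99898999898999899989899989.

899989998989998999898999898999899989899989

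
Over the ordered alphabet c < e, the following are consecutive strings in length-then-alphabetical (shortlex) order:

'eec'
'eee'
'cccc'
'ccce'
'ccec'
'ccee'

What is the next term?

cecc

The successor of ccee increments the rightmost position that isn't already e and resets every position after it to c.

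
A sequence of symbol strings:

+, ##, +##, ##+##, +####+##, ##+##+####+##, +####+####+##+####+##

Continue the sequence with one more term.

This is a Fibonacci-style word recurrence s(k) = s(k−2)·s(k−1): e.g. +·## = +##.
Continuing: ##+##+####+## · +####+####+##+####+## gives term 8.

##+##+####+##+####+####+##+####+##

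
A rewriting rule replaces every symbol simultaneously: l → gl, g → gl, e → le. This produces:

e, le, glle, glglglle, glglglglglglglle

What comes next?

glglglglglglglglglglglglglglglle

Replace each of the 16 characters of glglglglglglglle in place — gl gl gl gl gl gl gl gl gl gl gl gl gl gl gl le — and concatenate.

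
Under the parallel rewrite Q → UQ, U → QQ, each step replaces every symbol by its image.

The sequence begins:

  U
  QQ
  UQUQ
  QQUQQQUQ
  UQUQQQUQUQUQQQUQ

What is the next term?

Rewriting the 16 symbols of UQUQQQUQUQUQQQUQ one by one yields QQ UQ QQ UQ UQ UQ QQ UQ QQ UQ QQ UQ UQ UQ QQ UQ; concatenated:

QQUQQQUQUQUQQQUQQQUQQQUQUQUQQQUQ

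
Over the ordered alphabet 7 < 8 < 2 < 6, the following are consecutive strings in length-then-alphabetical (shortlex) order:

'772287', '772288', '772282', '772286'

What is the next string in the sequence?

The successor of 772286 increments the rightmost position that isn't already 6 and resets every position after it to 7.

772227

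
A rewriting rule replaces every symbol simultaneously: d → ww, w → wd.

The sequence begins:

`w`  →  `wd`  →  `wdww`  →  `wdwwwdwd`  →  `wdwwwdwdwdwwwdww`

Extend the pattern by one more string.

wdwwwdwdwdwwwdwwwdwwwdwdwdwwwdwd

φ(wdwwwdwdwdwwwdww) expands symbol-by-symbol to wd ww wd wd wd ww wd ww wd ww wd wd wd ww wd wd; joining the 16 pieces gives the next term.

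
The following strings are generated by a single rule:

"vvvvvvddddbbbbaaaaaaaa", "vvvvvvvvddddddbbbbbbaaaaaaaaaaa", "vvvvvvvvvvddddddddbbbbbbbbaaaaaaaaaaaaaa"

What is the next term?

vvvvvvvvvvvvddddddddddbbbbbbbbbbaaaaaaaaaaaaaaaaa

Reading off run lengths: v runs 6, 8, 10; d runs 4, 6, 8; b runs 4, 6, 8; a runs 8, 11, 14 — each is linear in n, where the shown terms are n = 2, 3, 4.
Setting n = 5 gives 12, 10, 10, 17 characters in each block.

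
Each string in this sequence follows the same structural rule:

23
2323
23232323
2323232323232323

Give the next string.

Each string is two copies of the previous one concatenated.
Doubling 2323232323232323:

23232323232323232323232323232323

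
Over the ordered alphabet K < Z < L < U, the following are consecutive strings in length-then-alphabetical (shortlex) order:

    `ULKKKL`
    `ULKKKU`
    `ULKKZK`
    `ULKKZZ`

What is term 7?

Stepping forward 3 times from ULKKZZ: ULKKZZ → ULKKZL → ULKKZU, then the target.

ULKKLK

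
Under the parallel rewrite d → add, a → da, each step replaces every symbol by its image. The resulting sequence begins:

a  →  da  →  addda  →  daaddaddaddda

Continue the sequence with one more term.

adddadaaddadddaaddadddaaddaddaddda

Applying the rule to each of the 13 symbols of daaddaddaddda gives the pieces add da da add add da add add da add add add da, which concatenate to the answer.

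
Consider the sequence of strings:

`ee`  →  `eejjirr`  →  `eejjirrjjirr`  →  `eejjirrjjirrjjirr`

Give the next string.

eejjirrjjirrjjirrjjirr

Every step adds jjirr to the end: s(k+1) = s(k)·jjirr.
So the next term is eejjirrjjirrjjirr·jjirr.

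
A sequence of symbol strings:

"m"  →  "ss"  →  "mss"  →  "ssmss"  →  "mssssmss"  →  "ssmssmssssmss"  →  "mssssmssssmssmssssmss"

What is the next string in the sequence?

This is a Fibonacci-style word recurrence s(k) = s(k−2)·s(k−1): e.g. m·ss = mss.
So term 8 is ssmssmssssmss·mssssmssssmssmssssmss.

ssmssmssssmssmssssmssssmssmssssmss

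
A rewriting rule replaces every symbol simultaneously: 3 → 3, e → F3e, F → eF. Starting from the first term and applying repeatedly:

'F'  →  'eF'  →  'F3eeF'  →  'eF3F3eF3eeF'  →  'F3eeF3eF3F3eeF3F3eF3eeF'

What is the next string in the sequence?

Applying the rule to each of the 23 symbols of F3eeF3eF3F3eeF3F3eF3eeF gives the pieces eF 3 F3e F3e eF 3 F3e eF 3 eF 3 F3e F3e eF 3 eF 3 F3e eF 3 F3e F3e eF, which concatenate to the answer.

eF3F3eF3eeF3F3eeF3eF3F3eF3eeF3eF3F3eeF3F3eF3eeF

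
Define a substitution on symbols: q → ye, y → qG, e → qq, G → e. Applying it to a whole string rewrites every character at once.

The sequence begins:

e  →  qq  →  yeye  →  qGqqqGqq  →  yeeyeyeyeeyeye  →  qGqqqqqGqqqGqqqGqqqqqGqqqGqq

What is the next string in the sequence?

Rewriting the 28 symbols of qGqqqqqGqqqGqqqGqqqqqGqqqGqq one by one yields ye e ye ye ye ye ye e ye ye ye e ye ye ye e ye ye ye ye ye e ye ye ye e ye ye; concatenated:

yeeyeyeyeyeyeeyeyeyeeyeyeyeeyeyeyeyeyeeyeyeyeeyeye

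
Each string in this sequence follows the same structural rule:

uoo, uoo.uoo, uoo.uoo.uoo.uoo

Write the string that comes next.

Every step duplicates the string with '.' between the halves.
So the next term is two copies of uoo.uoo.uoo.uoo with '.' between the halves.

uoo.uoo.uoo.uoo.uoo.uoo.uoo.uoo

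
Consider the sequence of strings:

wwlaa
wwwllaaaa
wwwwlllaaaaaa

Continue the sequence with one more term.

wwwwwllllaaaaaaaa

Reading off run lengths: w runs 2, 3, 4; l runs 1, 2, 3; a runs 2, 4, 6 — each is linear in n (n = 1, 2, …).
At n = 4 the blocks have lengths 5, 4, 8.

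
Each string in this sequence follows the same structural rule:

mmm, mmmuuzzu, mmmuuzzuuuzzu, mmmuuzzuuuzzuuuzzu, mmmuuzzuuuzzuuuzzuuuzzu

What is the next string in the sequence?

mmmuuzzuuuzzuuuzzuuuzzuuuzzu

The strings grow by a fixed suffix uuzzu each time.
One more step from mmmuuzzuuuzzuuuzzuuuzzu gives the answer.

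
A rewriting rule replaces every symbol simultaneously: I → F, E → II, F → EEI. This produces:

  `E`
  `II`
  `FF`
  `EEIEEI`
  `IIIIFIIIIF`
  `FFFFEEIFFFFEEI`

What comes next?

EEIEEIEEIEEIIIIIFEEIEEIEEIEEIIIIIF

Replace each of the 14 characters of FFFFEEIFFFFEEI in place — EEI EEI EEI EEI II II F EEI EEI EEI EEI II II F — and concatenate.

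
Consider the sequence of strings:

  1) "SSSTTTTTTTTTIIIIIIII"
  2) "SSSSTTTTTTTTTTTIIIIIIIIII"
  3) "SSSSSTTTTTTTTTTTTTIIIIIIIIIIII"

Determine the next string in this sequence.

SSSSSSTTTTTTTTTTTTTTTIIIIIIIIIIIIII

Term n consists of n S's, followed by 2n+3 T's, followed by 2n+2 I's, where the shown terms are n = 3, 4, 5.
For the next term, n = 6, so the run lengths are 6, 15, 14.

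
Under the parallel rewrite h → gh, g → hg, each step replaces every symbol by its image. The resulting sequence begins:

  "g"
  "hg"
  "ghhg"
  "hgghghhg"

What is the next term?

ghhghgghhgghghhg

Expanding hgghghhg: h→gh, g→hg, g→hg, h→gh, g→hg, h→gh, h→gh, g→hg. Concatenated: gh hg hg gh hg gh gh hg.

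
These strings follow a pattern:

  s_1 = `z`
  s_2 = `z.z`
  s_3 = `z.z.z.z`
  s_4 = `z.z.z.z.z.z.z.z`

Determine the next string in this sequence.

z.z.z.z.z.z.z.z.z.z.z.z.z.z.z.z

s(k+1) = s(k)·.·s(k) — each term doubles the last with '.' between the halves.
One more doubling of z.z.z.z.z.z.z.z gives the answer.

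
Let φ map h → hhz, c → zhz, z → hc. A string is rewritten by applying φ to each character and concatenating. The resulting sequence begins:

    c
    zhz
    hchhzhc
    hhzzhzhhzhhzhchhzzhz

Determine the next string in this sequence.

φ(hhzzhzhhzhhzhchhzzhz) expands symbol-by-symbol to hhz hhz hc hc hhz hc hhz hhz hc hhz hhz hc hhz zhz hhz hhz hc hc hhz hc; joining the 20 pieces gives the next term.

hhzhhzhchchhzhchhzhhzhchhzhhzhchhzzhzhhzhhzhchchhzhc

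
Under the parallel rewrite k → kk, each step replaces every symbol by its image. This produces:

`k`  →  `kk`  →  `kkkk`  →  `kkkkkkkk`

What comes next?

kkkkkkkkkkkkkkkk

Expanding kkkkkkkk: k→kk, k→kk, k→kk, k→kk, k→kk, k→kk, k→kk, k→kk. Concatenated: kk kk kk kk kk kk kk kk.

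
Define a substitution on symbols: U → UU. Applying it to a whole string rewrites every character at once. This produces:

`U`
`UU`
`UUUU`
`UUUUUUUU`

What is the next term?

Rewriting each symbol of UUUUUUUU: U→UU, U→UU, U→UU, U→UU, U→UU, U→UU, U→UU, U→UU, which concatenates to UU UU UU UU UU UU UU UU.

UUUUUUUUUUUUUUUU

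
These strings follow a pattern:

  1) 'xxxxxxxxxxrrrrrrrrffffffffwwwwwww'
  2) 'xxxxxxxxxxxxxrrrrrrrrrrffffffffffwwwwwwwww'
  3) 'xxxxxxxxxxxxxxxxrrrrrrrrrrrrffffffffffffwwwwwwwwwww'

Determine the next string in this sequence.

xxxxxxxxxxxxxxxxxxxrrrrrrrrrrrrrrffffffffffffffwwwwwwwwwwwww

Each string has the form x^{3n+1} r^{2n+2} f^{2n+2} w^{2n+1}, where the shown terms are n = 3, 4, 5.
For the next term, n = 6, so the run lengths are 19, 14, 14, 13.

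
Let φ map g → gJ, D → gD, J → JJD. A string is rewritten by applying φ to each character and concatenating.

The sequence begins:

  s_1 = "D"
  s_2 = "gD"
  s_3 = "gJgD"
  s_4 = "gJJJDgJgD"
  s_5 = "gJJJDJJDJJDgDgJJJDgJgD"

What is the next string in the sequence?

φ(gJJJDJJDJJDgDgJJJDgJgD) expands symbol-by-symbol to gJ JJD JJD JJD gD JJD JJD gD JJD JJD gD gJ gD gJ JJD JJD JJD gD gJ JJD gJ gD; joining the 22 pieces gives the next term.

gJJJDJJDJJDgDJJDJJDgDJJDJJDgDgJgDgJJJDJJDJJDgDgJJJDgJgD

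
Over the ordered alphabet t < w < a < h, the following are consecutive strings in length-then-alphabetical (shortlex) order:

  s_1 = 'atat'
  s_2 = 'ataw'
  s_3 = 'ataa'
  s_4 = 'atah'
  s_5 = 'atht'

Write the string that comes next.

athw

The successor of atht increments the rightmost position that isn't already h and resets every position after it to t.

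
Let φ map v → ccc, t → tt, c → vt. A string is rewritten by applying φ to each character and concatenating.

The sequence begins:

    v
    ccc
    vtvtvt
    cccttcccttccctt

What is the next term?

Rewriting the 15 symbols of cccttcccttccctt one by one yields vt vt vt tt tt vt vt vt tt tt vt vt vt tt tt; concatenated:

vtvtvtttttvtvtvtttttvtvtvttttt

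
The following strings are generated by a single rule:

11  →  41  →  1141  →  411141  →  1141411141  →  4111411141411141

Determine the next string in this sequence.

11414111414111411141411141

This is a Fibonacci-style word recurrence s(k) = s(k−2)·s(k−1): e.g. 11·41 = 1141.
The next term joins 1141411141 and 4111411141411141.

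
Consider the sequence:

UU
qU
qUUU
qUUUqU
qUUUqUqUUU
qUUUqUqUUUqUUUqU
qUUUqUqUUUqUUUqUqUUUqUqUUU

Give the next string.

From term 3 onward, concatenate the last term with the second-to-last: qU·UU = qUUU, qUUU·qU = qUUUqU, …
The next term joins qUUUqUqUUUqUUUqUqUUUqUqUUU and qUUUqUqUUUqUUUqU.

qUUUqUqUUUqUUUqUqUUUqUqUUUqUUUqUqUUUqUUUqU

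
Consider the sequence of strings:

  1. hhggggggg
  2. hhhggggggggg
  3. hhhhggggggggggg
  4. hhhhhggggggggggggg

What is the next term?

Reading off run lengths: h runs 2, 3, 4, 5; g runs 7, 9, 11, 13 — each is linear in n, where the shown terms are n = 3, 4, 5, 6.
For the next term, n = 7, so the run lengths are 6, 15.

hhhhhhggggggggggggggg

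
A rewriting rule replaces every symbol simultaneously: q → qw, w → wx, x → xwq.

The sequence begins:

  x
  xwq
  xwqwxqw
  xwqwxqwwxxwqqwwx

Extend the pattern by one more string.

Applying the rule to each of the 16 symbols of xwqwxqwwxxwqqwwx gives the pieces xwq wx qw wx xwq qw wx wx xwq xwq wx qw qw wx wx xwq, which concatenate to the answer.

xwqwxqwwxxwqqwwxwxxwqxwqwxqwqwwxwxxwq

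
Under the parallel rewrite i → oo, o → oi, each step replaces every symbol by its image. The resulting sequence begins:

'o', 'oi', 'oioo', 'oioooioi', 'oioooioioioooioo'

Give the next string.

oioooioioioooioooioooioioioooioi

φ(oioooioioioooioo) expands symbol-by-symbol to oi oo oi oi oi oo oi oo oi oo oi oi oi oo oi oi; joining the 16 pieces gives the next term.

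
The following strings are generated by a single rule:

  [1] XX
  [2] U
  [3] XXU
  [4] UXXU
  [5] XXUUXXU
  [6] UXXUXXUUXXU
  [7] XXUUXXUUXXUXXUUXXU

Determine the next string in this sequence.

UXXUXXUUXXUXXUUXXUUXXUXXUUXXU

Each term (from the third on) is the two preceding terms concatenated in order: term 3 = XX·U = XXU.
The next term joins UXXUXXUUXXU and XXUUXXUUXXUXXUUXXU.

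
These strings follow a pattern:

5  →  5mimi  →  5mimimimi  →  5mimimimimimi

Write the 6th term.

Every step adds mimi to the end: s(k+1) = s(k)·mimi.
From 5mimimimimimi, 2 further steps: 5mimimimimimi → 5mimimimimimimimi → (answer).

5mimimimimimimimimimi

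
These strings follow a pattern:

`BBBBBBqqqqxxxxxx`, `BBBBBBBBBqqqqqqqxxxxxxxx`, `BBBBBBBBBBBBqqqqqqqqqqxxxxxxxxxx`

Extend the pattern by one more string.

BBBBBBBBBBBBBBBqqqqqqqqqqqqqxxxxxxxxxxxx

Reading off run lengths: B runs 6, 9, 12; q runs 4, 7, 10; x runs 6, 8, 10 — each is linear in n, where the shown terms are n = 2, 3, 4.
For the next term, n = 5, so the run lengths are 15, 13, 12.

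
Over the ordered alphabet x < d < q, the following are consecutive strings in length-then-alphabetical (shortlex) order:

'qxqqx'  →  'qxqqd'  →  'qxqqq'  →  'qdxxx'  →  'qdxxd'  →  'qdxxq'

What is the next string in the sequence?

qdxdx

The successor of qdxxq increments the rightmost position that isn't already q and resets every position after it to x.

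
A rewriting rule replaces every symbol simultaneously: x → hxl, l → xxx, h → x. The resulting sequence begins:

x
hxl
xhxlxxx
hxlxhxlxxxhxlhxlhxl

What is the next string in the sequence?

Replace each of the 19 characters of hxlxhxlxxxhxlhxlhxl in place — x hxl xxx hxl x hxl xxx hxl hxl hxl x hxl xxx x hxl xxx x hxl xxx — and concatenate.

xhxlxxxhxlxhxlxxxhxlhxlhxlxhxlxxxxhxlxxxxhxlxxx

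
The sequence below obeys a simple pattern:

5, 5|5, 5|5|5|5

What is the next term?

5|5|5|5|5|5|5|5

s(k+1) = s(k)·|·s(k) — each term doubles the last with '|' between the halves.
One more doubling of 5|5|5|5 gives the answer.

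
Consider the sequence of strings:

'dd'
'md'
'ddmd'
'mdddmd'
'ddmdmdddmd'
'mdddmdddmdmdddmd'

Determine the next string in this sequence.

ddmdmdddmdmdddmdddmdmdddmd

This is a Fibonacci-style word recurrence s(k) = s(k−2)·s(k−1): e.g. dd·md = ddmd.
The next term joins ddmdmdddmd and mdddmdddmdmdddmd.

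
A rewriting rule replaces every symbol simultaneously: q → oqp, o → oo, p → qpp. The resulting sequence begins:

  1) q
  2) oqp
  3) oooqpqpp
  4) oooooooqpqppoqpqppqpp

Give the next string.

Rewriting the 21 symbols of oooooooqpqppoqpqppqpp one by one yields oo oo oo oo oo oo oo oqp qpp oqp qpp qpp oo oqp qpp oqp qpp qpp oqp qpp qpp; concatenated:

oooooooooooooooqpqppoqpqppqppoooqpqppoqpqppqppoqpqppqpp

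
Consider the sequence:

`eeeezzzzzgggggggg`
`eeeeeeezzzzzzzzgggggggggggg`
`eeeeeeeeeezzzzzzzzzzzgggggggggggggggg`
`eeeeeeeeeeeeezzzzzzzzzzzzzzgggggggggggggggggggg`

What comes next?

eeeeeeeeeeeeeeeezzzzzzzzzzzzzzzzzgggggggggggggggggggggggg

Each string has the form e^{3n-2} z^{3n-1} g^{4n}, where the shown terms are n = 2, 3, 4, 5.
For the next term, n = 6, so the run lengths are 16, 17, 24.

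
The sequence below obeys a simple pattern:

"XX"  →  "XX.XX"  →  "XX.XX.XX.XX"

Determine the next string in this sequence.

s(k+1) = s(k)·.·s(k) — each term doubles the last with '.' between the halves.
Doubling XX.XX.XX.XX with '.' between the halves:

XX.XX.XX.XX.XX.XX.XX.XX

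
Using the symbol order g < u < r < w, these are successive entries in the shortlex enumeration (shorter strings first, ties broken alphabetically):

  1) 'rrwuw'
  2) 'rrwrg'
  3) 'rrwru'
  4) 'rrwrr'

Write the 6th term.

Advancing 2 positions from rrwrr through rrwrr → rrwrw reaches term 6.

rrwwg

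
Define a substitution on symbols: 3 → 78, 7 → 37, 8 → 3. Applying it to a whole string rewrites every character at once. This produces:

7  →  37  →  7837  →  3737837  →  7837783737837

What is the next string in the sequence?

φ(7837783737837) expands symbol-by-symbol to 37 3 78 37 37 3 78 37 78 37 3 78 37; joining the 13 pieces gives the next term.

37378373737837783737837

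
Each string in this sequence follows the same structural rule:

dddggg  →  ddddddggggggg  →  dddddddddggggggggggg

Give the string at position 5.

The n-th term is 3n d's then 4n-1 g's (n = 1, 2, …).
For term 5, n = 5, so the run lengths are 15, 19.

dddddddddddddddggggggggggggggggggg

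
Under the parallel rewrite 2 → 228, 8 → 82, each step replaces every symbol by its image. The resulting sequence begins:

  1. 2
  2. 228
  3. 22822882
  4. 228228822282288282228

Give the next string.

2282288222822882822282282288222822882822288222822822882

φ(228228822282288282228) expands symbol-by-symbol to 228 228 82 228 228 82 82 228 228 228 82 228 228 82 82 228 82 228 228 228 82; joining the 21 pieces gives the next term.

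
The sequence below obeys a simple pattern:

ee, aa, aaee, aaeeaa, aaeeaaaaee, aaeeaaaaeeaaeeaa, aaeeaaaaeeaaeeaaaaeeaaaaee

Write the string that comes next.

aaeeaaaaeeaaeeaaaaeeaaaaeeaaeeaaaaeeaaeeaa

This is a Fibonacci-style word recurrence s(k) = s(k−1)·s(k−2): e.g. aa·ee = aaee.
Continuing: aaeeaaaaeeaaeeaaaaeeaaaaee · aaeeaaaaeeaaeeaa gives term 8.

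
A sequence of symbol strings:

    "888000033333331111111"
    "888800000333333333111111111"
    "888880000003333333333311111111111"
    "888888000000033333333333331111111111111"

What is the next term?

The n-th term is n 8's then n+1 0's then 2n+1 3's then 2n+1 1's, where the shown terms are n = 3, 4, 5, 6.
Setting n = 7 gives 7, 8, 15, 15 characters in each block.

888888800000000333333333333333111111111111111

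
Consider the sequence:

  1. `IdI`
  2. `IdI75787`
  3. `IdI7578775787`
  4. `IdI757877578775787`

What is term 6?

Every step adds 75787 to the end: s(k+1) = s(k)·75787.
From IdI757877578775787, 2 further steps: IdI757877578775787 → IdI75787757877578775787 → (answer).

IdI7578775787757877578775787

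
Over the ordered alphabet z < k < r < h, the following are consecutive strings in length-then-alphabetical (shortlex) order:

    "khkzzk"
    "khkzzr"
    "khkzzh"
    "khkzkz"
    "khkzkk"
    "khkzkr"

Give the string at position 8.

khkzrz

Stepping forward 2 times from khkzkr: khkzkr → khkzkh, then the target.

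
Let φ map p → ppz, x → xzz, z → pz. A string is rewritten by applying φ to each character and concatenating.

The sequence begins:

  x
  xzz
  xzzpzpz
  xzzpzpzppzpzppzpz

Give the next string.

xzzpzpzppzpzppzpzppzppzpzppzpzppzppzpzppzpz

Applying the rule to each of the 17 symbols of xzzpzpzppzpzppzpz gives the pieces xzz pz pz ppz pz ppz pz ppz ppz pz ppz pz ppz ppz pz ppz pz, which concatenate to the answer.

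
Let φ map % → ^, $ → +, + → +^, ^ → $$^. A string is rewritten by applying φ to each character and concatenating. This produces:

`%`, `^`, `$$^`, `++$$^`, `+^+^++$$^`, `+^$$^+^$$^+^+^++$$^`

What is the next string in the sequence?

φ(+^$$^+^$$^+^+^++$$^) expands symbol-by-symbol to +^ $$^ + + $$^ +^ $$^ + + $$^ +^ $$^ +^ $$^ +^ +^ + + $$^; joining the 19 pieces gives the next term.

+^$$^++$$^+^$$^++$$^+^$$^+^$$^+^+^++$$^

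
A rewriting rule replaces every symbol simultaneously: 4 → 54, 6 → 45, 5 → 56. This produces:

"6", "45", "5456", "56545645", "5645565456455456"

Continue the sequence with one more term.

Replace each of the 16 characters of 5645565456455456 in place — 56 45 54 56 56 45 56 54 56 45 54 56 56 54 56 45 — and concatenate.

56455456564556545645545656545645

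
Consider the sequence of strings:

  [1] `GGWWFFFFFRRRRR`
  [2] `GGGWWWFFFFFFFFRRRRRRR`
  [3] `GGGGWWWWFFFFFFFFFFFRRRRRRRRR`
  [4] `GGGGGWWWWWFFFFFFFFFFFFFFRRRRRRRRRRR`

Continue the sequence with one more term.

GGGGGGWWWWWWFFFFFFFFFFFFFFFFFRRRRRRRRRRRRR

Each string has the form G^{n} W^{n} F^{3n-1} R^{2n+1}, where the shown terms are n = 2, 3, 4, 5.
Setting n = 6 gives 6, 6, 17, 13 characters in each block.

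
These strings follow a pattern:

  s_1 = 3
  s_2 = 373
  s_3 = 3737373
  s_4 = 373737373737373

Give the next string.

3737373737373737373737373737373

Each string is two copies of the previous one joined by '7'.
So the next term is two copies of 373737373737373 with '7' between the halves.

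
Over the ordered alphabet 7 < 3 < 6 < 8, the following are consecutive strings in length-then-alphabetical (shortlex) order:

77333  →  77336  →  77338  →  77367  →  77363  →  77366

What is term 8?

77387

Advancing 2 positions from 77366 through 77366 → 77368 reaches term 8.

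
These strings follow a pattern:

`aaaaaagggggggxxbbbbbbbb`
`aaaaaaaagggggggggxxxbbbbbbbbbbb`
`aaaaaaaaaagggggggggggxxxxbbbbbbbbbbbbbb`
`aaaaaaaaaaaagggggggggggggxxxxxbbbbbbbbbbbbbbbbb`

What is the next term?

Reading off run lengths: a runs 6, 8, 10, 12; g runs 7, 9, 11, 13; x runs 2, 3, 4, 5; b runs 8, 11, 14, 17 — each is linear in n, where the shown terms are n = 3, 4, 5, 6.
At n = 7 the blocks have lengths 14, 15, 6, 20.

aaaaaaaaaaaaaagggggggggggggggxxxxxxbbbbbbbbbbbbbbbbbbbb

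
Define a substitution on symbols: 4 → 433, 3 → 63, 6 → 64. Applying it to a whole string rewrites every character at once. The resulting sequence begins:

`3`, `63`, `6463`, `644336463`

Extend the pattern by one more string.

Expanding 644336463: 6→64, 4→433, 4→433, 3→63, 3→63, 6→64, 4→433, 6→64, 3→63. Concatenated: 64 433 433 63 63 64 433 64 63.

644334336363644336463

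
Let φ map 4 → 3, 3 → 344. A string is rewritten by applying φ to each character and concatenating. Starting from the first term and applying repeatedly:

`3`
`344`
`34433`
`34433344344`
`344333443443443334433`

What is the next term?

φ(344333443443443334433) expands symbol-by-symbol to 344 3 3 344 344 344 3 3 344 3 3 344 3 3 344 344 344 3 3 344 344; joining the 21 pieces gives the next term.

3443334434434433344333443334434434433344344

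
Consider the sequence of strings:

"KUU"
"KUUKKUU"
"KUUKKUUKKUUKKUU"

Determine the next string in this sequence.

Every step duplicates the string with 'K' between the halves.
Doubling KUUKKUUKKUUKKUU with 'K' between the halves:

KUUKKUUKKUUKKUUKKUUKKUUKKUUKKUU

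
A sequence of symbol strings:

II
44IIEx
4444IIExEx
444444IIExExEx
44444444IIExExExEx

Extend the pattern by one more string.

4444444444IIExExExExEx

Each term wraps the previous one in 44 on the left and Ex on the right.
One more step from 44444444IIExExExEx gives the answer.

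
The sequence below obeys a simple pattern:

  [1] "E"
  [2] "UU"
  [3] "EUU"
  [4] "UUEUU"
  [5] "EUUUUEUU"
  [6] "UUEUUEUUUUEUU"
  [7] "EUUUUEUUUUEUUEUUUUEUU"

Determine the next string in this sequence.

This is a Fibonacci-style word recurrence s(k) = s(k−2)·s(k−1): e.g. E·UU = EUU.
Continuing: UUEUUEUUUUEUU · EUUUUEUUUUEUUEUUUUEUU gives term 8.

UUEUUEUUUUEUUEUUUUEUUUUEUUEUUUUEUU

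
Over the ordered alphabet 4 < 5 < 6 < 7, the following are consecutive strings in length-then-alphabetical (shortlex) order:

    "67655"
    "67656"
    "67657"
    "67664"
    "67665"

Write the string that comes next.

67666

Find the rightmost character of 67665 below 7, bump it to the next letter, and reset everything to its right to 4.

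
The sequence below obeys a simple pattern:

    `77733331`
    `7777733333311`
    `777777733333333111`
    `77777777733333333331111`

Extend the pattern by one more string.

7777777777733333333333311111

Each string has the form 7^{2n+1} 3^{2n+2} 1^{n} (n = 1, 2, …).
For the next term, n = 5, so the run lengths are 11, 12, 5.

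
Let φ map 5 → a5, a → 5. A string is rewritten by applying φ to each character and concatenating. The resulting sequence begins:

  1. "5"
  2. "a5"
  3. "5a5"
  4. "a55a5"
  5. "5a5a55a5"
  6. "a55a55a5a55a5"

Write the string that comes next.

Rewriting the 13 symbols of a55a55a5a55a5 one by one yields 5 a5 a5 5 a5 a5 5 a5 5 a5 a5 5 a5; concatenated:

5a5a55a5a55a55a5a55a5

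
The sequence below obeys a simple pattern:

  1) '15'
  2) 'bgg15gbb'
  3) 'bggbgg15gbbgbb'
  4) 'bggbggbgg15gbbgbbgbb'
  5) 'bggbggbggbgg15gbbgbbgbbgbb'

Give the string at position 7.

s(k+1) = bgg·s(k)·gbb, so each term gains bgg as a prefix and gbb as a suffix.
From bggbggbggbgg15gbbgbbgbbgbb, 2 further steps: bggbggbggbgg15gbbgbbgbbgbb → bggbggbggbggbgg15gbbgbbgbbgbbgbb → (answer).

bggbggbggbggbggbgg15gbbgbbgbbgbbgbbgbb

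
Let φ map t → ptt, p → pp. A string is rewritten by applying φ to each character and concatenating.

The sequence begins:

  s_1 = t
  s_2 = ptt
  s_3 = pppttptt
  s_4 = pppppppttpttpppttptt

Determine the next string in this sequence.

Replace each of the 20 characters of pppppppttpttpppttptt in place — pp pp pp pp pp pp pp ptt ptt pp ptt ptt pp pp pp ptt ptt pp ptt ptt — and concatenate.

pppppppppppppppttpttpppttpttpppppppttpttpppttptt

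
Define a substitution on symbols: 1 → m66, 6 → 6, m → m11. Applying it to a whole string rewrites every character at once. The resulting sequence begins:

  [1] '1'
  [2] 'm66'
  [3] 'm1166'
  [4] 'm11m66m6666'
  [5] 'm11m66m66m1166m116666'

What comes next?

m11m66m66m1166m1166m11m66m6666m11m66m666666

Applying the rule to each of the 21 symbols of m11m66m66m1166m116666 gives the pieces m11 m66 m66 m11 6 6 m11 6 6 m11 m66 m66 6 6 m11 m66 m66 6 6 6 6, which concatenate to the answer.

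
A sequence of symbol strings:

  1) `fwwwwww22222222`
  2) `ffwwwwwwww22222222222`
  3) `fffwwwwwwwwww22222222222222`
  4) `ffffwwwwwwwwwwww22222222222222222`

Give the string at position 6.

Term n consists of n-1 f's, followed by 2n+2 w's, followed by 3n+2 2's, where the shown terms are n = 2, 3, 4, 5.
For term 6, n = 7, so the run lengths are 6, 16, 23.

ffffffwwwwwwwwwwwwwwww22222222222222222222222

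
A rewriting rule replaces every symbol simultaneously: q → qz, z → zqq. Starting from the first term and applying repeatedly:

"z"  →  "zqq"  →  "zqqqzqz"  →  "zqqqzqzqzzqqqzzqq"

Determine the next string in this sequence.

Applying the rule to each of the 17 symbols of zqqqzqzqzzqqqzzqq gives the pieces zqq qz qz qz zqq qz zqq qz zqq zqq qz qz qz zqq zqq qz qz, which concatenate to the answer.

zqqqzqzqzzqqqzzqqqzzqqzqqqzqzqzzqqzqqqzqz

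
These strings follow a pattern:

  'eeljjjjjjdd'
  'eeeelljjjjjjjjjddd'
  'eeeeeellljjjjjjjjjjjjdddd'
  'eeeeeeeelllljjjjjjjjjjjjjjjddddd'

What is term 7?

The n-th term is 2n e's then n l's then 3n+3 j's then n+1 d's (n = 1, 2, …).
Setting n = 7 gives 14, 7, 24, 8 characters in each block.

eeeeeeeeeeeeeellllllljjjjjjjjjjjjjjjjjjjjjjjjdddddddd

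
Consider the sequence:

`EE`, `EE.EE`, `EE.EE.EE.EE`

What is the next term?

s(k+1) = s(k)·.·s(k) — each term doubles the last with '.' between the halves.
Doubling EE.EE.EE.EE with '.' between the halves:

EE.EE.EE.EE.EE.EE.EE.EE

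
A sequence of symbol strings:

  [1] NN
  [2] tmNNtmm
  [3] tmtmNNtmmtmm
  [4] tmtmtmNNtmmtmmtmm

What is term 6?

tmtmtmtmtmNNtmmtmmtmmtmmtmm

Each term wraps the previous one in tm on the left and tmm on the right.
From tmtmtmNNtmmtmmtmm, 2 further steps: tmtmtmNNtmmtmmtmm → tmtmtmtmNNtmmtmmtmmtmm → (answer).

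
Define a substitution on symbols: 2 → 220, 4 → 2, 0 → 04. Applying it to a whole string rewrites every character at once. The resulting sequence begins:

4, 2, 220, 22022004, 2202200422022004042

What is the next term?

22022004220220040422202200422022004042042220

Applying the rule to each of the 19 symbols of 2202200422022004042 gives the pieces 220 220 04 220 220 04 04 2 220 220 04 220 220 04 04 2 04 2 220, which concatenate to the answer.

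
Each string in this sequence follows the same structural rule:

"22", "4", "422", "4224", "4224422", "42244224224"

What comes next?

From term 3 onward, concatenate the last term with the second-to-last: 4·22 = 422, 422·4 = 4224, …
Continuing: 42244224224 · 4224422 gives term 7.

422442242244224422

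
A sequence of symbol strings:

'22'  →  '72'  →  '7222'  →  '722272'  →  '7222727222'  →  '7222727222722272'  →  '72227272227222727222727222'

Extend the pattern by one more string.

722272722272227272227272227222727222722272

This is a Fibonacci-style word recurrence s(k) = s(k−1)·s(k−2): e.g. 72·22 = 7222.
The next term joins 72227272227222727222727222 and 7222727222722272.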